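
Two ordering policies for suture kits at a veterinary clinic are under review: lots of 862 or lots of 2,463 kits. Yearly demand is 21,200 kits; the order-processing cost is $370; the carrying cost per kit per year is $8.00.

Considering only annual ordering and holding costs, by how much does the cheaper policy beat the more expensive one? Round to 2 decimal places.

$488.97

For each Q, cost = (D/Q)·S + (Q/2)·H.
TC(862) = (21,200/862)×370 + (862/2)×8 = $12,547.77
TC(2,463) = (21,200/2,463)×370 + (2,463/2)×8 = $13,036.73
Cheaper: Q = 862.  Difference = $488.97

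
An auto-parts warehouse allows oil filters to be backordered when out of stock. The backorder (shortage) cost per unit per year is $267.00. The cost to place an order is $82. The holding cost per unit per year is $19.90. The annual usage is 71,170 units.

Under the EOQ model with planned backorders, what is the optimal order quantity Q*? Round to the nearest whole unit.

Basic EOQ = √(2·71,170·82/19.9) = 765.850
Backorder adjustment √((H+b)/b) = √((19.9+267)/267) = 1.0366
Q* = 765.850 × 1.0366 ≈ 793.88

794 units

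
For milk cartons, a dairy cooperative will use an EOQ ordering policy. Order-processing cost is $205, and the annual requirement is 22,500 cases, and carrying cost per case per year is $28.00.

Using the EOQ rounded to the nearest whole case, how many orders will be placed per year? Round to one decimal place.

39.2 orders per year

2DS/H = 2·22,500·205/28 = 329,464.29
EOQ = √329,464.29 ≈ 573.99 → Q = 574
N = D/Q = 22,500/574 ≈ 39.199 orders/yr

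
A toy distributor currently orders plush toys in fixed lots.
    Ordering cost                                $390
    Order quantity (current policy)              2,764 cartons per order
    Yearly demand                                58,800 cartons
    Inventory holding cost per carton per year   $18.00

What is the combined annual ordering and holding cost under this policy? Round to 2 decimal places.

$33,172.67

Annual ordering cost = (D/Q)·S = (58,800/2,764) × 390 = $8,296.67
Annual holding cost  = (Q/2)·H = (2,764/2) × 18 = $24,876.00
Total = $8,296.67 + $24,876.00 = $33,172.67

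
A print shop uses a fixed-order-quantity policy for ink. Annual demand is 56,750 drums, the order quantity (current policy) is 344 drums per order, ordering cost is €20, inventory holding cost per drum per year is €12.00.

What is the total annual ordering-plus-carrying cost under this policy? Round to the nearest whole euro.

€5,363

Ordering: D/Q × S = 56,750/344 × €20 = €3,299.42
Holding:  Q/2 × H = 344/2 × €12 = €2,064.00
Total = €3,299.42 + €2,064.00 = €5,363.42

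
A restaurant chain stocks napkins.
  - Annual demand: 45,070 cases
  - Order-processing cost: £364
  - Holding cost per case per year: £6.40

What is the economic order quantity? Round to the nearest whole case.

Optimal lot size Q* = (2 × 45,070 × £364 / £6.4)^½ ≈ 2,264.22

2,264 cases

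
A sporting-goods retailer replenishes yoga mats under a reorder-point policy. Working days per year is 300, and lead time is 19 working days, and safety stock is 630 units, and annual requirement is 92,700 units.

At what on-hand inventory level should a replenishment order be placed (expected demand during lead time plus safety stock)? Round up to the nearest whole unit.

6,501 units

Daily demand d = 92,700 / 300 = 309.000 units/day
Demand during lead time = 309.000 × 19 = 5,871.00
Reorder point = 5,871.00 + 630 = 6,501.00 → round up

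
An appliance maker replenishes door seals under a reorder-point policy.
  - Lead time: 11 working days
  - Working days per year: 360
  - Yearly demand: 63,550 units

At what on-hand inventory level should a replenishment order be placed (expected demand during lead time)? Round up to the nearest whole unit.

Daily demand d = 63,550 / 360 = 176.528 units/day
Demand during lead time = 176.528 × 11 = 1,941.81
Reorder point = 1,941.81 → round up

1,942 units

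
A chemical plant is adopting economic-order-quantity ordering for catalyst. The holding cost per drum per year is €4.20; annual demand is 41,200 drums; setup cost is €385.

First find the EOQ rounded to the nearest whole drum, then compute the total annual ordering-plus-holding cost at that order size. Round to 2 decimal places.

Optimal lot size Q* = (2 × 41,200 × €385 / €4.2)^½ ≈ 2,748.33 → Q = 2,748 drums
Ordering: D/Q × S = 41,200/2,748 × €385 = €5,772.20
Holding:  Q/2 × H = 2,748/2 × €4.2 = €5,770.80
Total = €5,772.20 + €5,770.80 = €11,543.00

€11,543.00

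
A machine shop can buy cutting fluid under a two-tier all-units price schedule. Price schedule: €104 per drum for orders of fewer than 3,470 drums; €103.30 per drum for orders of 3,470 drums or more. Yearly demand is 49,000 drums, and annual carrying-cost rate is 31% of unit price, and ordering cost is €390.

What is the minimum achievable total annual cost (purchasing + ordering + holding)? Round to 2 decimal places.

€5,122,767.11

H₁ = 31%×€104 = €32.2400;  H₂ = 31%×€103.30 = €32.0230
EOQ₁ = √(2×49,000×390/32.2400) = 1,088.80  (< 3,470, feasible at tier 1)
EOQ₂ = √(2×49,000×390/32.0230) = 1,092.48  (< 3,470 → use Q = 3,470 at tier-2 price)
TC(tier 1 (EOQ₁), Q≈1,088.8) = €5,131,102.89
TC(tier 2, Q≈3,470.0) = €5,122,767.11
Minimum at tier 2: €5,122,767.11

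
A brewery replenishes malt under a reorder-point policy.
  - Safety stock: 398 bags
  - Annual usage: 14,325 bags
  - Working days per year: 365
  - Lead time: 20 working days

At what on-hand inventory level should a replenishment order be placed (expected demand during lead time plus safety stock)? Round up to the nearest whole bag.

1,183 bags

Daily demand d = 14,325 / 365 = 39.247 bags/day
Demand during lead time = 39.247 × 20 = 784.93
Reorder point = 784.93 + 398 = 1,182.93 → round up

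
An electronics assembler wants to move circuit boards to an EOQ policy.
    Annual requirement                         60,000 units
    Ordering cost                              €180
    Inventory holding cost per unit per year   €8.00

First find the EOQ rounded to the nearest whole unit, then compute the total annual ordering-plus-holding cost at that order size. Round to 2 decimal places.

€13,145.34

2DS/H = 2·60,000·180/8 = 2,700,000.00
EOQ = √2,700,000.00 ≈ 1,643.17 → Q = 1,643 units
Orders/yr = 60,000/1,643 = 36.519; ordering cost = 36.519 × €180 = €6,573.34
Average inventory = 1,643/2 = 821.5; holding cost = 821.5 × €8 = €6,572.00
Total = €6,573.34 + €6,572.00 = €13,145.34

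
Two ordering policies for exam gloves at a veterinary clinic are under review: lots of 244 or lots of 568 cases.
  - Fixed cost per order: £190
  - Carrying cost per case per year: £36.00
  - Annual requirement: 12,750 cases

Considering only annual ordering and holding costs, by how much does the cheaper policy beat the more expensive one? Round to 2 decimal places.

TC(Q) = (D/Q)S + (Q/2)H
TC(244) = (12,750/244)×190 + (244/2)×36 = £14,320.28
TC(568) = (12,750/568)×190 + (568/2)×36 = £14,488.96
Cheaper: Q = 244.  Difference = £168.69

£168.69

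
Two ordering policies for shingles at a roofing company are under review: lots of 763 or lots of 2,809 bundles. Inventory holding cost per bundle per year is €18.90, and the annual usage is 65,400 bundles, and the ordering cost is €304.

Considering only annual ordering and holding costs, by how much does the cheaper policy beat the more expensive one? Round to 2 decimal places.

€355.38

For each Q, cost = (D/Q)·S + (Q/2)·H.
TC(763) = (65,400/763)×304 + (763/2)×18.9 = €33,267.49
TC(2,809) = (65,400/2,809)×304 + (2,809/2)×18.9 = €33,622.87
Cheaper: Q = 763.  Difference = €355.38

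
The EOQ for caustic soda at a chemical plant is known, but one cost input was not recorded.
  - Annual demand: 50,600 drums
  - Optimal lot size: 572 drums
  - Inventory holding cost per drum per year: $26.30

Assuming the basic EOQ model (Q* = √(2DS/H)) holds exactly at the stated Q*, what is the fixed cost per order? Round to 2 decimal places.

EOQ relation: Q² = 2DS/H, so rearrange for the unknown.
S = Q²H / (2D) = 572² × 26.3 / (2 × 50,600) = 85.0290

$85.03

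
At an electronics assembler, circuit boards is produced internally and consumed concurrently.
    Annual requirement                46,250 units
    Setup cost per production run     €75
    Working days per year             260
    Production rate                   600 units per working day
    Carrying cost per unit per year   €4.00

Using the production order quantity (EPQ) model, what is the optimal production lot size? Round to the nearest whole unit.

1,570 units

Daily demand d = 46,250/260 = 177.885; p = 600; 1 − d/p = 0.70353
EPQ = √(2DS / (H(1 − d/p)))
    = √(2 × 46,250 × 75 / (4 × 0.70353)) ≈ 1,570.12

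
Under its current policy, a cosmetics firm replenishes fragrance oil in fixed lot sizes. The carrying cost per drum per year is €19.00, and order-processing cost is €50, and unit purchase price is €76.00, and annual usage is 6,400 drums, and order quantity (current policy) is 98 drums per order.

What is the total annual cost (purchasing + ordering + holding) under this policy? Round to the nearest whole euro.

Ordering: D/Q × S = 6,400/98 × €50 = €3,265.31
Holding:  Q/2 × H = 98/2 × €19 = €931.00
Purchase cost = D·C = 6,400 × 76 = €486,400.00
Total = €3,265.31 + €931.00 + €486,400.00 = €490,596.31

€490,596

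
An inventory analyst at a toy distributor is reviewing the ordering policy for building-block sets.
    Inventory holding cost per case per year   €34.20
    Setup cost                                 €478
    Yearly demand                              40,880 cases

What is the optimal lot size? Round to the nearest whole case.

1,069 cases

Optimal lot size Q* = (2 × 40,880 × €478 / €34.2)^½ ≈ 1,068.98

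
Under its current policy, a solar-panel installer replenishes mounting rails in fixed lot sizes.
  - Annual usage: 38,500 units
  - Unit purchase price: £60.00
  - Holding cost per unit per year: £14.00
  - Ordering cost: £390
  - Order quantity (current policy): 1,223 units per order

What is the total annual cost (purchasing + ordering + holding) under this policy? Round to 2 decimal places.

£2,330,838.19

Annual ordering cost = (D/Q)·S = (38,500/1,223) × 390 = £12,277.19
Annual holding cost  = (Q/2)·H = (1,223/2) × 14 = £8,561.00
Purchase cost = D·C = 38,500 × 60 = £2,310,000.00
Total = £12,277.19 + £8,561.00 + £2,310,000.00 = £2,330,838.19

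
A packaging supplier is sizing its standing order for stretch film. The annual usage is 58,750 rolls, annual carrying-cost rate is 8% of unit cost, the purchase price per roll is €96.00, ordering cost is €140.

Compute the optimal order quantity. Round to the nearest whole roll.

Carrying cost H = €96 × 8% = €7.6800/roll/yr
2DS/H = 2·58,750·140/7.68 = 2,141,927.08
EOQ = √2,141,927.08 ≈ 1,463.53

1,464 rolls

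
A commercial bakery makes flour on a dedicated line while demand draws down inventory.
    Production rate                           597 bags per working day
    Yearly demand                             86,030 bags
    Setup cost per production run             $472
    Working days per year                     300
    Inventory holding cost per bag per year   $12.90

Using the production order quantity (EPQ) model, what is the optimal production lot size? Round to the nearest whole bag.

d = 86,030/300 = 286.7667 bags/day;  effective holding cost H(1 − d/p) = 12.9·(1 − 286.7667/597) = 6.70353
Q* = √(2DS / H_eff) = √(2·86,030·472 / 6.70353) ≈ 3,480.64

3,481 bags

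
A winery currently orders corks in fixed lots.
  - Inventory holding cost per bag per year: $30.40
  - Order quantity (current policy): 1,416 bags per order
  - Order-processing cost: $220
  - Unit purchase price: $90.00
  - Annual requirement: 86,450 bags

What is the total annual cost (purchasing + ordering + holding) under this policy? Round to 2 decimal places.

$7,815,454.70

Annual ordering cost = (D/Q)·S = (86,450/1,416) × 220 = $13,431.50
Annual holding cost  = (Q/2)·H = (1,416/2) × 30.4 = $21,523.20
Purchase cost = D·C = 86,450 × 90 = $7,780,500.00
Total = $13,431.50 + $21,523.20 + $7,780,500.00 = $7,815,454.70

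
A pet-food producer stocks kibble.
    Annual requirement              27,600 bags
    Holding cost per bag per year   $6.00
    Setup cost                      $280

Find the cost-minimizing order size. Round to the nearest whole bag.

1,605 bags

Optimal lot size Q* = (2 × 27,600 × $280 / $6)^½ ≈ 1,604.99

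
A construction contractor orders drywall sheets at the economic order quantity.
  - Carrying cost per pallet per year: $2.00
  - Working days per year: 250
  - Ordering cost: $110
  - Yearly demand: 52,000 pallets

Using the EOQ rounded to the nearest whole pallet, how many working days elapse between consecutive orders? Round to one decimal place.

Q* = √(2·D·S / H) = √(2·52,000·110 / 2) = √5,720,000.0 ≈ 2,391.65 → Q = 2,392 pallets
Cycle time = (working days × Q)/D = (250 × 2,392) / 52,000 = 11.500 days

11.5 days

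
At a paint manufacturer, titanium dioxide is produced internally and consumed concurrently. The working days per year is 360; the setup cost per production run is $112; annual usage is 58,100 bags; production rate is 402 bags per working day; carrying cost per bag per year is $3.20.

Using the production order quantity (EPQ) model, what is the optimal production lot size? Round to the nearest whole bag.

2,607 bags

d = 58,100/360 = 161.3889 bags/day;  effective holding cost H(1 − d/p) = 3.2·(1 − 161.3889/402) = 1.91531
Q* = √(2DS / H_eff) = √(2·58,100·112 / 1.91531) ≈ 2,606.71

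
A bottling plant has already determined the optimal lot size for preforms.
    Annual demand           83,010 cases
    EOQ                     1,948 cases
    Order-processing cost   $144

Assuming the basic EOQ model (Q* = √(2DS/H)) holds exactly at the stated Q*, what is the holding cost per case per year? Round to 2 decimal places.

From Q* = √(2DS/H) ⇒ Q*² = 2DS/H.
H = 2DS / Q² = 2 × 83,010 × 144 / 1,948² = 6.3001

$6.30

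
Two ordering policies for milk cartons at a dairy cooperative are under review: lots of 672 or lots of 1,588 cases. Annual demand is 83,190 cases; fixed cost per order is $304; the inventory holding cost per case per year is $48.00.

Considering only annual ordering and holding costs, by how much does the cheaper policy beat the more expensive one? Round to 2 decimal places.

For each Q, cost = (D/Q)·S + (Q/2)·H.
TC(672) = (83,190/672)×304 + (672/2)×48 = $53,761.57
TC(1,588) = (83,190/1,588)×304 + (1,588/2)×48 = $54,037.54
|ΔTC| = |$53,761.57 − $54,037.54| = $275.97

$275.97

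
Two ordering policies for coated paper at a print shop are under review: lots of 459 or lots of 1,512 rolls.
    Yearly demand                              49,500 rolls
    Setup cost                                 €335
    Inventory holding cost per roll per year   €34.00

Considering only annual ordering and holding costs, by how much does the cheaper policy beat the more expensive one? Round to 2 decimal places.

€7,259.19

Annual cost at Q: ordering D·S/Q plus holding Q·H/2.
TC(459) = (49,500/459)×335 + (459/2)×34 = €43,930.45
TC(1,512) = (49,500/1,512)×335 + (1,512/2)×34 = €36,671.26
Cheaper: Q = 1,512.  Difference = €7,259.19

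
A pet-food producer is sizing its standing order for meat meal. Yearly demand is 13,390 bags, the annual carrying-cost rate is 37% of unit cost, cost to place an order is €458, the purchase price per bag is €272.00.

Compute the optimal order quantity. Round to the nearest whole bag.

349 bags

Holding cost per bag per year: H = 37% × €272 = €100.6400
2DS/H = 2·13,390·458/100.64 = 121,872.42
EOQ = √121,872.42 ≈ 349.10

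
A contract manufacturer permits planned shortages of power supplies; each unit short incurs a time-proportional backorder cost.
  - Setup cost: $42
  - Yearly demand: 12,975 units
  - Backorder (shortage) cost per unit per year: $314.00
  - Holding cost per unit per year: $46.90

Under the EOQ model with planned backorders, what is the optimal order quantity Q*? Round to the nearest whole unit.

163 units

Q* = √(2DS/H) · √((H + b)/b)
   = √(2 × 12,975 × 42 / 46.9) · √((46.9 + 314) / 314)
   = 152.443 × 1.0721 ≈ 163.43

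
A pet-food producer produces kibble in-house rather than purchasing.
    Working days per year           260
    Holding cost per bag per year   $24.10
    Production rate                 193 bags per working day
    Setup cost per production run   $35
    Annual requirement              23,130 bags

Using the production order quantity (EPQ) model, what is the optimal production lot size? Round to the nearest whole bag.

353 bags

d = 23,130/260 = 88.9615 bags/day;  effective holding cost H(1 − d/p) = 24.1·(1 − 88.9615/193) = 12.99133
Q* = √(2DS / H_eff) = √(2·23,130·35 / 12.99133) ≈ 353.03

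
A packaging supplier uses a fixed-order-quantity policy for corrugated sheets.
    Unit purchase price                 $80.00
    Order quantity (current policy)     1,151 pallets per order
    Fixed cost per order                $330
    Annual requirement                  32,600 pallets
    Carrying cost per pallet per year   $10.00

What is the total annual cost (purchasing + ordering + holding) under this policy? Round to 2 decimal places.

$2,623,101.66

Ordering: D/Q × S = 32,600/1,151 × $330 = $9,346.66
Holding:  Q/2 × H = 1,151/2 × $10 = $5,755.00
Purchase cost = D·C = 32,600 × 80 = $2,608,000.00
Total = $9,346.66 + $5,755.00 + $2,608,000.00 = $2,623,101.66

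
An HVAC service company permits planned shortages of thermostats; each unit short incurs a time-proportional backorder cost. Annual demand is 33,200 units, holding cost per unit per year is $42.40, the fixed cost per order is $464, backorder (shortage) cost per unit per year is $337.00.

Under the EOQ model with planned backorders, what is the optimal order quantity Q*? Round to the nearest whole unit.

904 units

Q* = √(2DS/H) · √((H + b)/b)
   = √(2 × 33,200 × 464 / 42.4) · √((42.4 + 337) / 337)
   = 852.433 × 1.0610 ≈ 904.47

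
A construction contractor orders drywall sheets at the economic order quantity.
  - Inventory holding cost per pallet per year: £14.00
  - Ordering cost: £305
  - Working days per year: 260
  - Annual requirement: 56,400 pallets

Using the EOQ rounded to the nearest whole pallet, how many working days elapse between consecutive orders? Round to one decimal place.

7.2 days

Q* = √(2·D·S / H) = √(2·56,400·305 / 14) = √2,457,428.6 ≈ 1,567.62 → Q = 1,568 pallets
T = Q/D × 260 days = 1,568/56,400 × 260 = 7.228 days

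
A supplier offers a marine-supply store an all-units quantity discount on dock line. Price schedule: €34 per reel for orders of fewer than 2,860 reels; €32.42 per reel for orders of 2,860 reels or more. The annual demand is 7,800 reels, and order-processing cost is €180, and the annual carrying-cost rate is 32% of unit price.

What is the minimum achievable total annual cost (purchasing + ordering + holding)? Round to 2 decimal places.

€268,202.30

H₁ = 32%×€34 = €10.8800;  H₂ = 32%×€32.42 = €10.3744
EOQ₁ = √(2×7,800×180/10.8800) = 508.02  (< 2,860, feasible at tier 1)
EOQ₂ = √(2×7,800×180/10.3744) = 520.26  (< 2,860 → use Q = 2,860 at tier-2 price)
TC(tier 1 (EOQ₁), Q≈508.0) = €270,727.30
TC(tier 2, Q≈2,860.0) = €268,202.30
Minimum at tier 2: €268,202.30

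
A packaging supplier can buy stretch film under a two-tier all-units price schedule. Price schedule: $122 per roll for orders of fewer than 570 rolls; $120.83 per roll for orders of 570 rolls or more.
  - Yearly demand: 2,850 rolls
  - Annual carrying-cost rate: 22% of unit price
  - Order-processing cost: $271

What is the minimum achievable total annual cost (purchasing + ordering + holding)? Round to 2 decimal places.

H₁ = 22%×$122 = $26.8400;  H₂ = 22%×$120.83 = $26.5826
EOQ₁ = √(2×2,850×271/26.8400) = 239.90  (< 570, feasible at tier 1)
EOQ₂ = √(2×2,850×271/26.5826) = 241.06  (< 570 → use Q = 570 at tier-2 price)
TC(tier 1 (EOQ₁), Q≈239.9) = $354,138.92
TC(tier 2, Q≈570.0) = $353,296.54
Minimum at tier 2: $353,296.54

$353,296.54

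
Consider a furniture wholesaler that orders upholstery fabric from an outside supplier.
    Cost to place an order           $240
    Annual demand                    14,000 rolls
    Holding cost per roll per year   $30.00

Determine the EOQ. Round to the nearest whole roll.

473 rolls

2DS/H = 2·14,000·240/30 = 224,000.00
EOQ = √224,000.00 ≈ 473.29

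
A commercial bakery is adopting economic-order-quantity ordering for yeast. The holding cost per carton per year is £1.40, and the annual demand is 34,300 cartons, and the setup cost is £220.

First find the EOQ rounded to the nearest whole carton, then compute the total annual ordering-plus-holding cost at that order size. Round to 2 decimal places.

EOQ = √(2DS/H) = √(2 × 34,300 × 220 / 1.4)
    = √(10,780,000.00) ≈ 3,283.29 → Q = 3,283 cartons
Annual ordering cost = (D/Q)·S = (34,300/3,283) × 220 = £2,298.51
Annual holding cost  = (Q/2)·H = (3,283/2) × 1.4 = £2,298.10
Total = £2,298.51 + £2,298.10 = £4,596.61

£4,596.61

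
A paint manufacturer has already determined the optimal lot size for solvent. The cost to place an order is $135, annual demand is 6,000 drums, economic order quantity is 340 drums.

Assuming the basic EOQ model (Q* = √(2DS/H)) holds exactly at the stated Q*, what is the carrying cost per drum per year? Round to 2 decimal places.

From Q* = √(2DS/H) ⇒ Q*² = 2DS/H.
H = 2DS / Q² = 2 × 6,000 × 135 / 340² = 14.0138

$14.01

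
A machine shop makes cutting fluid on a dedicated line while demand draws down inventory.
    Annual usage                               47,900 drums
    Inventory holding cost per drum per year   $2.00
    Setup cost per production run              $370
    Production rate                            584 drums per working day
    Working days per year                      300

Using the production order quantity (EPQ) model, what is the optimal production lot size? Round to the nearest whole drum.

4,939 drums

d = 47,900/300 = 159.6667 drums/day;  effective holding cost H(1 − d/p) = 2·(1 − 159.6667/584) = 1.45320
Q* = √(2DS / H_eff) = √(2·47,900·370 / 1.45320) ≈ 4,938.80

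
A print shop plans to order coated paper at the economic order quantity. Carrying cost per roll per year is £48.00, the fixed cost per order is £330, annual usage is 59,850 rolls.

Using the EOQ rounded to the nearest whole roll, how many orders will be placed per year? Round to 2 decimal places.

EOQ = √(2DS/H) = √(2 × 59,850 × 330 / 48)
    = √(822,937.50) ≈ 907.16 → Q = 907
N = D/Q = 59,850/907 ≈ 65.987 orders/yr

65.99 orders per year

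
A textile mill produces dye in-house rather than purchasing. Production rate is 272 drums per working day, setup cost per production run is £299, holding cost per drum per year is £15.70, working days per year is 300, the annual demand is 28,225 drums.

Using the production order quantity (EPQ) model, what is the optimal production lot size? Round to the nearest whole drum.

1,282 drums

d = 28,225/300 = 94.0833 drums/day;  effective holding cost H(1 − d/p) = 15.7·(1 − 94.0833/272) = 10.26945
Q* = √(2DS / H_eff) = √(2·28,225·299 / 10.26945) ≈ 1,282.02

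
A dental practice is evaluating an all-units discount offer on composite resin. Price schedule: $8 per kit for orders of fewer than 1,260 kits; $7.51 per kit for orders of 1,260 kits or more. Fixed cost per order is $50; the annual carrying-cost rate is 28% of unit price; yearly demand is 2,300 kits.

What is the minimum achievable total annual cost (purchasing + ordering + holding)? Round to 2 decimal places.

H₁ = 28%×$8 = $2.2400;  H₂ = 28%×$7.51 = $2.1028
EOQ₁ = √(2×2,300×50/2.2400) = 320.43  (< 1,260, feasible at tier 1)
EOQ₂ = √(2×2,300×50/2.1028) = 330.72  (< 1,260 → use Q = 1,260 at tier-2 price)
TC(tier 1 (EOQ₁), Q≈320.4) = $19,117.77
TC(tier 2, Q≈1,260.0) = $18,689.03
Minimum at tier 2: $18,689.03

$18,689.03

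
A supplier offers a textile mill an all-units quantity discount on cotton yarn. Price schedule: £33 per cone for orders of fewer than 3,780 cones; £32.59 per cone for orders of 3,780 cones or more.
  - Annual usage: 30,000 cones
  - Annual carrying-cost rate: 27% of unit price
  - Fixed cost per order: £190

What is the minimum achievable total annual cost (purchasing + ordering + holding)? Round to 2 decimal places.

£995,838.61

H₁ = 27%×£33 = £8.9100;  H₂ = 27%×£32.59 = £8.7993
EOQ₁ = √(2×30,000×190/8.9100) = 1,131.13  (< 3,780, feasible at tier 1)
EOQ₂ = √(2×30,000×190/8.7993) = 1,138.23  (< 3,780 → use Q = 3,780 at tier-2 price)
TC(tier 1 (EOQ₁), Q≈1,131.1) = £1,000,078.39
TC(tier 2, Q≈3,780.0) = £995,838.61
Minimum at tier 2: £995,838.61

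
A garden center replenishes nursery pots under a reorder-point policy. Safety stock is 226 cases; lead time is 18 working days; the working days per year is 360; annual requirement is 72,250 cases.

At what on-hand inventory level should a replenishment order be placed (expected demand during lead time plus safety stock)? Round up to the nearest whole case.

Daily demand d = 72,250 / 360 = 200.694 cases/day
Demand during lead time = 200.694 × 18 = 3,612.50
Reorder point = 3,612.50 + 226 = 3,838.50 → round up

3,839 cases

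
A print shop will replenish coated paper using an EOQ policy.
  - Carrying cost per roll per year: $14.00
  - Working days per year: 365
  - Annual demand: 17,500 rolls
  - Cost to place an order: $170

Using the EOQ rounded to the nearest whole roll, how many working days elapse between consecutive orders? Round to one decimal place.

13.6 days

EOQ = √(2DS/H) = √(2 × 17,500 × 170 / 14)
    = √(425,000.00) ≈ 651.92 → Q = 652 rolls
Days between orders = 365 / (D/Q) = 365 / 26.840 ≈ 13.599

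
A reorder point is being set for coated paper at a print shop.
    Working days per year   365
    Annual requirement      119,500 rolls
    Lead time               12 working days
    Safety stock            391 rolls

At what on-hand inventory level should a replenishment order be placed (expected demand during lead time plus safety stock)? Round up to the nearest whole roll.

4,320 rolls

Daily demand d = 119,500 / 365 = 327.397 rolls/day
Demand during lead time = 327.397 × 12 = 3,928.77
Reorder point = 3,928.77 + 391 = 4,319.77 → round up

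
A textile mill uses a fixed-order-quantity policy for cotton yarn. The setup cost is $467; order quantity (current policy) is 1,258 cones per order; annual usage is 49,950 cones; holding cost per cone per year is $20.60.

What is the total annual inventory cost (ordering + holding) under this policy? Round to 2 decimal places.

Ordering: D/Q × S = 49,950/1,258 × $467 = $18,542.65
Holding:  Q/2 × H = 1,258/2 × $20.6 = $12,957.40
Total = $18,542.65 + $12,957.40 = $31,500.05

$31,500.05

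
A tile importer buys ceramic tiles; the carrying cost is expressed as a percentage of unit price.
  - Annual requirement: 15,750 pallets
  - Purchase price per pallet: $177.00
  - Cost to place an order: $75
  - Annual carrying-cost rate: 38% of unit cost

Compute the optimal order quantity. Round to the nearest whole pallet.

Carrying cost H = $177 × 38% = $67.2600/pallet/yr
2DS/H = 2·15,750·75/67.26 = 35,124.89
EOQ = √35,124.89 ≈ 187.42

187 pallets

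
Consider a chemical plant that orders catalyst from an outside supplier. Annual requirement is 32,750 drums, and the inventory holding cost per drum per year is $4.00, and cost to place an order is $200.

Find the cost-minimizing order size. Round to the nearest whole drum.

2DS/H = 2·32,750·200/4 = 3,275,000.00
EOQ = √3,275,000.00 ≈ 1,809.70

1,810 drums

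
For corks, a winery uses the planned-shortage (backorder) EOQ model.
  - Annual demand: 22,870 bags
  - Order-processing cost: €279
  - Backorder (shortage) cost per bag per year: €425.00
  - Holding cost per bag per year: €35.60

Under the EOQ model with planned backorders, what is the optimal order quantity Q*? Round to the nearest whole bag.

623 bags

Basic EOQ = √(2·22,870·279/35.6) = 598.722
Backorder adjustment √((H+b)/b) = √((35.6+425)/425) = 1.0410
Q* = 598.722 × 1.0410 ≈ 623.29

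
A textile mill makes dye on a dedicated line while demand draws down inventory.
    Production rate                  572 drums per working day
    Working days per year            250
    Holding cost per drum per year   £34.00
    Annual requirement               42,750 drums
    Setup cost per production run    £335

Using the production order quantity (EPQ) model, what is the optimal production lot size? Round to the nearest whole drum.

d = 42,750/250 = 171.0000 drums/day;  effective holding cost H(1 − d/p) = 34·(1 − 171.0000/572) = 23.83566
Q* = √(2DS / H_eff) = √(2·42,750·335 / 23.83566) ≈ 1,096.21

1,096 drums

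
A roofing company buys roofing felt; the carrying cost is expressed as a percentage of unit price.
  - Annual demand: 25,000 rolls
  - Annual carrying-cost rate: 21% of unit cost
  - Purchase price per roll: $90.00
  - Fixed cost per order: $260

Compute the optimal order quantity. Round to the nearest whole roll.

Holding cost per roll per year: H = 21% × $90 = $18.9000
Optimal lot size Q* = (2 × 25,000 × $260 / $18.9)^½ ≈ 829.36

829 rolls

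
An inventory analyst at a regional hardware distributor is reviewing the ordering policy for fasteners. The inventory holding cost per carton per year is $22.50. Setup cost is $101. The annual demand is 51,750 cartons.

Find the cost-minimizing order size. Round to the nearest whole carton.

2DS/H = 2·51,750·101/22.5 = 464,600.00
EOQ = √464,600.00 ≈ 681.62

682 cartons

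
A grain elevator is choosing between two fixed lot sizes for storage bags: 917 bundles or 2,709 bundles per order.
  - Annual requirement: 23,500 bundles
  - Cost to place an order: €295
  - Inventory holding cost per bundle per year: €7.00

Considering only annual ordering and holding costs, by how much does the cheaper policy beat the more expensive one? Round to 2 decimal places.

Annual cost at Q: ordering D·S/Q plus holding Q·H/2.
TC(917) = (23,500/917)×295 + (917/2)×7 = €10,769.48
TC(2,709) = (23,500/2,709)×295 + (2,709/2)×7 = €12,040.56
|ΔTC| = |€10,769.48 − €12,040.56| = €1,271.08

€1,271.08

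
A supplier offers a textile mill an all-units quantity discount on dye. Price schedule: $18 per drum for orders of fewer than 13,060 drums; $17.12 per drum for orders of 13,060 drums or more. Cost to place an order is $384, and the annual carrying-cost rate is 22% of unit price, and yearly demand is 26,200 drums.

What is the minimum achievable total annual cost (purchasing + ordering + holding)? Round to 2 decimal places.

H₁ = 22%×$18 = $3.9600;  H₂ = 22%×$17.12 = $3.7664
EOQ₁ = √(2×26,200×384/3.9600) = 2,254.15  (< 13,060, feasible at tier 1)
EOQ₂ = √(2×26,200×384/3.7664) = 2,311.36  (< 13,060 → use Q = 13,060 at tier-2 price)
TC(tier 1 (EOQ₁), Q≈2,254.2) = $480,526.45
TC(tier 2, Q≈13,060.0) = $473,908.94
Minimum at tier 2: $473,908.94

$473,908.94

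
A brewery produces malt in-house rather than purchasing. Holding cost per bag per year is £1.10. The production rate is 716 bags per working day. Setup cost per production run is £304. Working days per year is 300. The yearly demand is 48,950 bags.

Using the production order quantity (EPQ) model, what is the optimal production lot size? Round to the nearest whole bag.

Daily demand d = 48,950/300 = 163.167; p = 716; 1 − d/p = 0.77211
EPQ = √(2DS / (H(1 − d/p)))
    = √(2 × 48,950 × 304 / (1.1 × 0.77211)) ≈ 5,919.58

5,920 bags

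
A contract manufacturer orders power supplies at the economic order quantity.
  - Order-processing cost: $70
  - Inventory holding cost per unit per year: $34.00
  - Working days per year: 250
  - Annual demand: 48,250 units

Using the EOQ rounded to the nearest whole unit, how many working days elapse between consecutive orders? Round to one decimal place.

2.3 days

Q* = √(2·D·S / H) = √(2·48,250·70 / 34) = √198,676.5 ≈ 445.73 → Q = 446 units
Days between orders = 250 / (D/Q) = 250 / 108.184 ≈ 2.311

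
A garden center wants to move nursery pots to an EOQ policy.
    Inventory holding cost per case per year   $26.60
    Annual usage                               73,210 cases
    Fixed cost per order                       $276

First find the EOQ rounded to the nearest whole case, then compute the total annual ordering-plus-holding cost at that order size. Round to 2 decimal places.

EOQ = √(2DS/H) = √(2 × 73,210 × 276 / 26.6)
    = √(1,519,245.11) ≈ 1,232.58 → Q = 1,233 cases
Annual ordering cost = (D/Q)·S = (73,210/1,233) × 276 = $16,387.64
Annual holding cost  = (Q/2)·H = (1,233/2) × 26.6 = $16,398.90
Total = $16,387.64 + $16,398.90 = $32,786.54

$32,786.54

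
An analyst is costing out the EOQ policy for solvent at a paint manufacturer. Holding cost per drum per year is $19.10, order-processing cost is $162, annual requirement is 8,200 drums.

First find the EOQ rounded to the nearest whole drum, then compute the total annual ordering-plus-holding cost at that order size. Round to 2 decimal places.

$7,123.54

Q* = √(2·D·S / H) = √(2·8,200·162 / 19.1) = √139,099.5 ≈ 372.96 → Q = 373 drums
Orders/yr = 8,200/373 = 21.984; ordering cost = 21.984 × $162 = $3,561.39
Average inventory = 373/2 = 186.5; holding cost = 186.5 × $19.1 = $3,562.15
Total = $3,561.39 + $3,562.15 = $7,123.54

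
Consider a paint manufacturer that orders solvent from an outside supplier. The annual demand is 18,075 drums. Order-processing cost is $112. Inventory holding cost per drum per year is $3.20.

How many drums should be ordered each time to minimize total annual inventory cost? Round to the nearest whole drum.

1,125 drums

Optimal lot size Q* = (2 × 18,075 × $112 / $3.2)^½ ≈ 1,124.83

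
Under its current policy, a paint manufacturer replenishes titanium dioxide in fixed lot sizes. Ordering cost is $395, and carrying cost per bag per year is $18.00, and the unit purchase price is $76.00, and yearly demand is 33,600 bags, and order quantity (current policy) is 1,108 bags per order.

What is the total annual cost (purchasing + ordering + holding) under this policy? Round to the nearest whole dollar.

Orders/yr = 33,600/1,108 = 30.325; ordering cost = 30.325 × $395 = $11,978.34
Average inventory = 1,108/2 = 554; holding cost = 554 × $18 = $9,972.00
Purchase cost = D·C = 33,600 × 76 = $2,553,600.00
Total = $11,978.34 + $9,972.00 + $2,553,600.00 = $2,575,550.34

$2,575,550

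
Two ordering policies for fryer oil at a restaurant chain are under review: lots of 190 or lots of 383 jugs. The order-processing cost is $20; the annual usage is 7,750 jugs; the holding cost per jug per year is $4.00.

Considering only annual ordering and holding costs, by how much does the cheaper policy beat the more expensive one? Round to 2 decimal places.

TC(Q) = (D/Q)S + (Q/2)H
TC(190) = (7,750/190)×20 + (190/2)×4 = $1,195.79
TC(383) = (7,750/383)×20 + (383/2)×4 = $1,170.70
|ΔTC| = |$1,195.79 − $1,170.70| = $25.09

$25.09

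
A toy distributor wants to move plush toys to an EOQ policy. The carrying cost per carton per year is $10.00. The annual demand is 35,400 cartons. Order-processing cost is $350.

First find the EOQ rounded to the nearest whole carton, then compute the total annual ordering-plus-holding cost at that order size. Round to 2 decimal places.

EOQ = √(2DS/H) = √(2 × 35,400 × 350 / 10)
    = √(2,478,000.00) ≈ 1,574.17 → Q = 1,574 cartons
Orders/yr = 35,400/1,574 = 22.490; ordering cost = 22.490 × $350 = $7,871.66
Average inventory = 1,574/2 = 787; holding cost = 787 × $10 = $7,870.00
Total = $7,871.66 + $7,870.00 = $15,741.66

$15,741.66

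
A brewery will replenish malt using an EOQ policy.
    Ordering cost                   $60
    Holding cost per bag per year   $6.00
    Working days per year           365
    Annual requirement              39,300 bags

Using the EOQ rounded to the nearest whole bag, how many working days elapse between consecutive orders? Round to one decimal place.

8.2 days

Q* = √(2·D·S / H) = √(2·39,300·60 / 6) = √786,000.0 ≈ 886.57 → Q = 887 bags
Days between orders = 365 / (D/Q) = 365 / 44.307 ≈ 8.238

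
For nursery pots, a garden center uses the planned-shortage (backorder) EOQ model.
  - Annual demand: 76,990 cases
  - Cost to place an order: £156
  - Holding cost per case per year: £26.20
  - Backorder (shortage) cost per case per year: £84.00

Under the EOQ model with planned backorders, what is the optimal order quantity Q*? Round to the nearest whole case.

Q* = √(2DS/H) · √((H + b)/b)
   = √(2 × 76,990 × 156 / 26.2) · √((26.2 + 84) / 84)
   = 957.511 × 1.1454 ≈ 1,096.72

1,097 cases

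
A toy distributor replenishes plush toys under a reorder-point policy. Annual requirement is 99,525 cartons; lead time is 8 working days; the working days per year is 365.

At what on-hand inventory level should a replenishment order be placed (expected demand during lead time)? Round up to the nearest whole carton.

2,182 cartons

Daily demand d = 99,525 / 365 = 272.671 cartons/day
Demand during lead time = 272.671 × 8 = 2,181.37
Reorder point = 2,181.37 → round up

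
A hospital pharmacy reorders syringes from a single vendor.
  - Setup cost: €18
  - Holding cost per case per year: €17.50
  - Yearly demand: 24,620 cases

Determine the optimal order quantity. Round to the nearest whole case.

225 cases

2DS/H = 2·24,620·18/17.5 = 50,646.86
EOQ = √50,646.86 ≈ 225.05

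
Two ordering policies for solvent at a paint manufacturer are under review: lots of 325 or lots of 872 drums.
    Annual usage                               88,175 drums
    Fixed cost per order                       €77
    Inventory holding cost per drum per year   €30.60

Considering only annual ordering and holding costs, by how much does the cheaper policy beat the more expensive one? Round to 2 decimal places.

€4,735.50

TC(Q) = (D/Q)S + (Q/2)H
TC(325) = (88,175/325)×77 + (325/2)×30.6 = €25,863.19
TC(872) = (88,175/872)×77 + (872/2)×30.6 = €21,127.70
Cheaper: Q = 872.  Difference = €4,735.50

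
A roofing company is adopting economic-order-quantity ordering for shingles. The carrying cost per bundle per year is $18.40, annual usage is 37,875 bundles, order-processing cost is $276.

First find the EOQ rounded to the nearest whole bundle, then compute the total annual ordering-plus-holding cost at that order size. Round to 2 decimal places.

$19,613.49

Optimal lot size Q* = (2 × 37,875 × $276 / $18.4)^½ ≈ 1,065.95 → Q = 1,066 bundles
Ordering: D/Q × S = 37,875/1,066 × $276 = $9,806.29
Holding:  Q/2 × H = 1,066/2 × $18.4 = $9,807.20
Total = $9,806.29 + $9,807.20 = $19,613.49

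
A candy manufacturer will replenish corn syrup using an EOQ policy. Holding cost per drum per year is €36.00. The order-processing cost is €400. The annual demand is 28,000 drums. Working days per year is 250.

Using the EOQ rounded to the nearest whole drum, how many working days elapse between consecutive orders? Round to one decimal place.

7.0 days

2DS/H = 2·28,000·400/36 = 622,222.22
EOQ = √622,222.22 ≈ 788.81 → Q = 789 drums
Cycle time = (working days × Q)/D = (250 × 789) / 28,000 = 7.045 days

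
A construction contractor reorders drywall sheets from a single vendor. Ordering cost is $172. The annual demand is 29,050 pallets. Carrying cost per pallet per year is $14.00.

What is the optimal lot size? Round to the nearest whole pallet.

2DS/H = 2·29,050·172/14 = 713,800.00
EOQ = √713,800.00 ≈ 844.87

845 pallets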